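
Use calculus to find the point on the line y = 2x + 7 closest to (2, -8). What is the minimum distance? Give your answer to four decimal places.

8.4971

Minimize D(x)^2 = (x - 2)^2 + (2x + 15)^2.
d/dx[D^2] = 2(x - 2) + 2·2·(2x + 15) = 0 ⇒ x = -28/5.
Then y = -21/5 and the distance is √(361/5) ≈ 8.4971.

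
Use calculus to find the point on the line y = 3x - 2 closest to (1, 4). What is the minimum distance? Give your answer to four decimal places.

Minimize D(x)^2 = (x - 1)^2 + (3x - 6)^2.
d/dx[D^2] = 2(x - 1) + 2·3·(3x - 6) = 0 ⇒ x = 19/10.
Then y = 37/10 and the distance is √(9/10) ≈ 0.9487.

0.9487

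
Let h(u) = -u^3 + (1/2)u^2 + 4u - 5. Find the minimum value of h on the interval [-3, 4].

h'(u) = -3u^2 + u + 4, which vanishes at u = -1 and u = 4/3.
Compare values at every candidate in [-3, 4]: h(-3) = 29/2, h(-1) = -15/2, h(4/3) = -31/27, h(4) = -45.
Hence the absolute minimum is -45 at u = 4.

-45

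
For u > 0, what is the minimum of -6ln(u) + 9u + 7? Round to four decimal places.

15.4328

g'(u) = -6/u + 9 = 0 gives u = 2/3.
g''(u) = 6/u², which is positive for u > 0, so this is a local minimum.
g(2/3) = -6·ln(2/3) + 6 + 7 ≈ 15.4328.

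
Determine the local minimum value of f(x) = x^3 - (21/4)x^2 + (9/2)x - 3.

Critical points: f'(x) = 3x^2 - (21/2)x + 9/2 vanishes at x = 1/2, 3.
Second-derivative test with f''(x) = 6x - 21/2: f''(1/2) = -15/2 < 0 ⇒ local maximum; f''(3) = 15/2 > 0 ⇒ local minimum.
So the local minimum value is f(3) = -39/4.

-39/4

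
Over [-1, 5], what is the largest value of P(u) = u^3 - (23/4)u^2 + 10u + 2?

133/4

P'(u) = 3u^2 - (23/2)u + 10, which vanishes at u = 4/3 and u = 5/2.
Evaluating at the critical points and endpoints: P(-1) = -59/4; P(4/3) = 202/27; P(5/2) = 107/16; P(5) = 133/4.
So the maximum is P(5) = 133/4.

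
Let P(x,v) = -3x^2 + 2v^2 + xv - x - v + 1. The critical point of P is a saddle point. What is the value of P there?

∂P/∂x = -6x + v - 1 = 0 and ∂P/∂v = x + 4v - 1 = 0, so (x, v) = (-3/25, 7/25).
The Hessian has P_{xx} = -6, P_{vv} = 4, P_{xv} = 1, giving D = -25 < 0, so the point is a saddle point.
P(-3/25, 7/25) = 23/25.

23/25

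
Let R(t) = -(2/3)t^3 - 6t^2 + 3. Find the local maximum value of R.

Critical points: R'(t) = -2t^2 - 12t vanishes at t = -6, 0.
R''(t) = -4t - 12. R''(-6) = 12 > 0 ⇒ local minimum; R''(0) = -12 < 0 ⇒ local maximum.
So the local maximum value is R(0) = 3.

3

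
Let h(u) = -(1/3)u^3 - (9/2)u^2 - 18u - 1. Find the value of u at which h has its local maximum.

Critical points: h'(u) = -u^2 - 9u - 18 vanishes at u = -6, -3.
h''(u) = -2u - 9. h''(-6) = 3 > 0 ⇒ local minimum; h''(-3) = -3 < 0 ⇒ local maximum.
The local maximum is h(-3) = 43/2.

-3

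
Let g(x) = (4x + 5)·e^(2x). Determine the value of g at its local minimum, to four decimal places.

g'(x) = 4·e^(2x) + (4x + 5)·2·e^(2x) = (8x + 14)·e^(2x). Since e^(2x) > 0, the only critical point is x = -7/4.
g''(-7/4) has the same sign as 8 > 0, so this is a local minimum.
g(-7/4) = (-2)·e^(-7/2) ≈ -0.0604.

-0.0604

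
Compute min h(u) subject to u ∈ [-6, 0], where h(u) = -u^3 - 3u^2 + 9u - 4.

Differentiating, h'(u) = -3u^2 - 6u + 9; whose only zero in [-6, 0] is u = -3.
Compare values at every candidate in [-6, 0]: h(-6) = 50,  h(-3) = -31,  h(0) = -4.
Hence the absolute minimum is -31 at u = -3.

-31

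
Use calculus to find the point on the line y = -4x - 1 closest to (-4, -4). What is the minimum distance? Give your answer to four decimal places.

Minimize D(x)^2 = (x + 4)^2 + (-4x + 3)^2.
d/dx[D^2] = 2(x + 4) + 2·(-4)·(-4x + 3) = 0 ⇒ x = 8/17.
Then y = -49/17 and the distance is √(361/17) ≈ 4.6082.

4.6082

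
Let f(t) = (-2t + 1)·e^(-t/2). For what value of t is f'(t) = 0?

5/2

Differentiating with the product rule gives f'(t) = (t - 5/2)·e^(-t/2). Since e^(-t/2) > 0, the only critical point is t = 5/2.
f''(5/2) has the same sign as 1 > 0, so this is a local minimum.
f(5/2) = (-4)·e^(-5/4) ≈ -1.1460.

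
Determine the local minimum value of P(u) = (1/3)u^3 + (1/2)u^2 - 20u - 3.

P'(u) = u^2 + u - 20 = 0 at u = -5, 4.
Since P''(u) = 2u + 1, we get P''(-5) = -9 < 0 ⇒ local maximum; P''(4) = 9 > 0 ⇒ local minimum.
The local minimum is P(4) = -161/3.

-161/3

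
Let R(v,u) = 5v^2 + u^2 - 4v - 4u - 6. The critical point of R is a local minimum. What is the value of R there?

-54/5

∂R/∂v = 10v - 4 = 0 and ∂R/∂u = 2u - 4 = 0, so (v, u) = (2/5, 2).
The Hessian has R_{vv} = 10, R_{uu} = 2, R_{vu} = 0, giving D = 20 > 0 with R_{vv} > 0, so the point is a local minimum.
R(2/5, 2) = -54/5.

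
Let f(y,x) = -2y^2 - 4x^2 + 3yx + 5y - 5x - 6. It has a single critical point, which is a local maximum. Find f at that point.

∂f/∂y = -4y + 3x + 5 = 0 and ∂f/∂x = 3y - 8x - 5 = 0, so (y, x) = (25/23, -5/23).
The Hessian has f_{yy} = -4, f_{xx} = -8, f_{yx} = 3, giving D = 23 > 0 with f_{yy} < 0, so the point is a local maximum.
f(25/23, -5/23) = -63/23.

-63/23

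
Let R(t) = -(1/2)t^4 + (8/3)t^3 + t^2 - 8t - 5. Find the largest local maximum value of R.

65/3

Critical points: R'(t) = -2t^3 + 8t^2 + 2t - 8 vanishes at t = -1, 1, 4.
Second-derivative test with R''(t) = -6t^2 + 16t + 2: R''(-1) = -20 < 0 ⇒ local maximum; R''(1) = 12 > 0 ⇒ local minimum; R''(4) = -30 < 0 ⇒ local maximum.
So the largest local maximum value is R(4) = 65/3.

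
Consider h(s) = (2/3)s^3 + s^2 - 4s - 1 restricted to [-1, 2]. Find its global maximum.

The derivative is 2s^2 + 2s - 4, whose only zero in [-1, 2] is s = 1.
Candidates: h(-1) = 10/3; h(1) = -10/3; h(2) = 1/3.
The maximum over the interval is 10/3, attained at s = -1.

10/3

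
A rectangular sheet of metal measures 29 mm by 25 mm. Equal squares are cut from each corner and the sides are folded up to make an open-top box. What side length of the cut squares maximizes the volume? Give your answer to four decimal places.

4.4631

With cut size x, the volume is V(x) = x(29 − 2x)(25 − 2x) for 0 < x < 12.5.
V'(x) = 12x^2 − 216x + 725. Setting V'(x) = 0 gives x ≈ 4.4631 (the root in (0, 12.5)).
V''(x) = 24x − 216 is negative there, so this is the maximum; V ≈ 1440.0739.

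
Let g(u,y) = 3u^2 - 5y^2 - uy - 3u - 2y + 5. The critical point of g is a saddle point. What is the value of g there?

278/61

∂g/∂u = 6u - y - 3 = 0 and ∂g/∂y = -u - 10y - 2 = 0, so (u, y) = (28/61, -15/61).
The Hessian has g_{uu} = 6, g_{yy} = -10, g_{uy} = -1, giving D = -61 < 0, so the point is a saddle point.
g(28/61, -15/61) = 278/61.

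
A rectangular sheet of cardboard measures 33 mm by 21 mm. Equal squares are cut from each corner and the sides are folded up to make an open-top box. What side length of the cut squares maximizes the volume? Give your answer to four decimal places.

4.1782

With cut size x, the volume is V(x) = x(33 − 2x)(21 − 2x) for 0 < x < 10.5.
V'(x) = 12x^2 − 216x + 693. Setting V'(x) = 0 gives x ≈ 4.1782 (the root in (0, 10.5)).
V''(x) = 24x − 216 is negative there, so this is the maximum; V ≈ 1301.8595.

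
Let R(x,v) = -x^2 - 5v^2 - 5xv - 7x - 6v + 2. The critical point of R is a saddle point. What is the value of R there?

∂R/∂x = -2x - 5v - 7 = 0 and ∂R/∂v = -5x - 10v - 6 = 0, so (x, v) = (8, -23/5).
The Hessian has R_{xx} = -2, R_{vv} = -10, R_{xv} = -5, giving D = -5 < 0, so the point is a saddle point.
R(8, -23/5) = -61/5.

-61/5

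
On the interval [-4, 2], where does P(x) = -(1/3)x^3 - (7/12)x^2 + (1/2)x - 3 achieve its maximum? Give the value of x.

P'(x) = -x^2 - (7/6)x + 1/2, which vanishes at x = -3/2 and x = 1/3.
Compare values at every candidate in [-4, 2]: P(-4) = 7,  P(-3/2) = -63/16,  P(1/3) = -943/324,  P(2) = -7.
So the maximum is P(-4) = 7.

-4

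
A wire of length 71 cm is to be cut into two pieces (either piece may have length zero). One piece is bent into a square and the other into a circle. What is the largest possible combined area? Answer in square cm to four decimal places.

Let x be the length used for the square. Square side x/4; circle radius (71−x)/(2π).
A(x) = (x/4)² + π·((71−x)/(2π))² = x²/16 + (71−x)²/(4π) for 0 ≤ x ≤ 71. A'(x) = x/8 − (71−x)/(2π) = 0 gives x = 4·71/(π+4) ≈ 39.7670.
A'' > 0, so the interior critical point is a minimum; the maximum is at an endpoint. A(0) = 401.1500 and A(71) = 315.0625, so the largest area is 401.1500.

401.1500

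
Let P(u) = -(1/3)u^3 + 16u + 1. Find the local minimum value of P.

-125/3

P'(u) = -u^2 + 16. Setting P'(u) = 0 gives u ∈ {-4, 4}.
Since P''(u) = -2u, we get P''(-4) = 8 > 0 ⇒ local minimum; P''(4) = -8 < 0 ⇒ local maximum.
So the local minimum value is P(-4) = -125/3.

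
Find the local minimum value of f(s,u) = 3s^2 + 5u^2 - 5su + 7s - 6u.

-143/35

∂f/∂s = 6s - 5u + 7 = 0 and ∂f/∂u = -5s + 10u - 6 = 0, so (s, u) = (-8/7, 1/35).
The Hessian has f_{ss} = 6, f_{uu} = 10, f_{su} = -5, giving D = 35 > 0 with f_{ss} > 0, so the point is a local minimum.
f(-8/7, 1/35) = -143/35.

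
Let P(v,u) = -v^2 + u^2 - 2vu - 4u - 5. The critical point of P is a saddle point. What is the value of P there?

∂P/∂v = -2v - 2u = 0 and ∂P/∂u = -2v + 2u - 4 = 0, so (v, u) = (-1, 1).
The Hessian has P_{vv} = -2, P_{uu} = 2, P_{vu} = -2, giving D = -8 < 0, so the point is a saddle point.
P(-1, 1) = -7.

-7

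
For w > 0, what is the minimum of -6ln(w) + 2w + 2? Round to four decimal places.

P'(w) = -6/w + 2 = 0 gives w = 3.
P''(w) = 6/w², which is positive for w > 0, so this is a local minimum.
P(3) = -6·ln(3) + 6 + 2 ≈ 1.4083.

1.4083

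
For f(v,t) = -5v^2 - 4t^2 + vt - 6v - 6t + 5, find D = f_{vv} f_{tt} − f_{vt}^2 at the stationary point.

79

∂f/∂v = -10v + t - 6 = 0 and ∂f/∂t = v - 8t - 6 = 0, so (v, t) = (-54/79, -66/79).
The Hessian has f_{vv} = -10, f_{tt} = -8, f_{vt} = 1, giving D = 79 > 0 with f_{vv} < 0, so the point is a local maximum.
D = (-10)·(-8) − (1)^2 = 79.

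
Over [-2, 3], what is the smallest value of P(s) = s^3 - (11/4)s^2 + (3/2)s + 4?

The derivative is 3s^2 - (11/2)s + 3/2, which vanishes at s = 1/3 and s = 3/2.
Evaluating at the critical points and endpoints: P(-2) = -18, P(1/3) = 457/108, P(3/2) = 55/16, P(3) = 43/4.
The minimum over the interval is -18, attained at s = -2.

-18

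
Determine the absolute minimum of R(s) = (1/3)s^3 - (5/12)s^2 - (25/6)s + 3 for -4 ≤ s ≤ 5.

-25/3

Differentiating, R'(s) = s^2 - (5/6)s - 25/6; which vanishes at s = -5/3 and s = 5/2.
Compare values at every candidate in [-4, 5]: R(-4) = -25/3, R(-5/3) = 2347/324, R(5/2) = -77/16, R(5) = 161/12.
The minimum over the interval is -25/3, attained at s = -4.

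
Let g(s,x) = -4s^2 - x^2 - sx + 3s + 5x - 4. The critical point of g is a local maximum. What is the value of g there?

∂g/∂s = -8s - x + 3 = 0 and ∂g/∂x = -s - 2x + 5 = 0, so (s, x) = (1/15, 37/15).
The Hessian has g_{ss} = -8, g_{xx} = -2, g_{sx} = -1, giving D = 15 > 0 with g_{ss} < 0, so the point is a local maximum.
g(1/15, 37/15) = 34/15.

34/15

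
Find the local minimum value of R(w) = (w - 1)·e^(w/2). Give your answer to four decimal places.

-1.2131

By the product rule, R'(w) = ((1/2)w + 1/2)·e^(w/2). Since e^(w/2) > 0, the only critical point is w = -1.
R''(-1) has the same sign as 1/2 > 0, so this is a local minimum.
R(-1) = (-2)·e^(-1/2) ≈ -1.2131.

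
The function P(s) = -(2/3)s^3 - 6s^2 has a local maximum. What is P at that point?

0

P'(s) = -2s^2 - 12s = 0 at s = -6, 0.
Second-derivative test with P''(s) = -4s - 12: P''(-6) = 12 > 0 ⇒ local minimum; P''(0) = -12 < 0 ⇒ local maximum.
So the local maximum value is P(0) = 0.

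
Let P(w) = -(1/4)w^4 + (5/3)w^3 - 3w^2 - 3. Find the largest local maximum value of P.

-3

P'(w) = -w^3 + 5w^2 - 6w = 0 at w = 0, 2, 3.
P''(w) = -3w^2 + 10w - 6. P''(0) = -6 < 0 ⇒ local maximum; P''(2) = 2 > 0 ⇒ local minimum; P''(3) = -3 < 0 ⇒ local maximum.
Thus P has its largest local maximum at w = 0, with value -3.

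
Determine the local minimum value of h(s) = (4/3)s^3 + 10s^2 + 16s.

h'(s) = 4s^2 + 20s + 16. Setting h'(s) = 0 gives s ∈ {-4, -1}.
Second-derivative test with h''(s) = 8s + 20: h''(-4) = -12 < 0 ⇒ local maximum; h''(-1) = 12 > 0 ⇒ local minimum.
Thus h has its local minimum at s = -1, with value -22/3.

-22/3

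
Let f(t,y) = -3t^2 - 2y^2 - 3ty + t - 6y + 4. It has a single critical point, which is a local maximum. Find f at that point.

188/15

∂f/∂t = -6t - 3y + 1 = 0 and ∂f/∂y = -3t - 4y - 6 = 0, so (t, y) = (22/15, -13/5).
The Hessian has f_{tt} = -6, f_{yy} = -4, f_{ty} = -3, giving D = 15 > 0 with f_{tt} < 0, so the point is a local maximum.
f(22/15, -13/5) = 188/15.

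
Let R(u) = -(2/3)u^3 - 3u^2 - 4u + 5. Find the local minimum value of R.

R'(u) = -2u^2 - 6u - 4 = 0 at u = -2, -1.
Since R''(u) = -4u - 6, we get R''(-2) = 2 > 0 ⇒ local minimum; R''(-1) = -2 < 0 ⇒ local maximum.
Thus R has its local minimum at u = -2, with value 19/3.

19/3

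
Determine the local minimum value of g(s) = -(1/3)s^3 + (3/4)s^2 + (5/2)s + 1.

g'(s) = -s^2 + (3/2)s + 5/2 = 0 at s = -1, 5/2.
Second-derivative test with g''(s) = -2s + 3/2: g''(-1) = 7/2 > 0 ⇒ local minimum; g''(5/2) = -7/2 < 0 ⇒ local maximum.
Thus g has its local minimum at s = -1, with value -5/12.

-5/12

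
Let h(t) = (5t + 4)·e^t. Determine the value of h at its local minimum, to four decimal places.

-0.8265

Differentiating with the product rule gives h'(t) = (5t + 9)·e^t. Since e^t > 0, the only critical point is t = -9/5.
h''(-9/5) has the same sign as 5 > 0, so this is a local minimum.
h(-9/5) = (-5)·e^(-9/5) ≈ -0.8265.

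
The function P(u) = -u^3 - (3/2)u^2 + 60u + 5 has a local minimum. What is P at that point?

-415/2

Critical points: P'(u) = -3u^2 - 3u + 60 vanishes at u = -5, 4.
Second-derivative test with P''(u) = -6u - 3: P''(-5) = 27 > 0 ⇒ local minimum; P''(4) = -27 < 0 ⇒ local maximum.
The local minimum is P(-5) = -415/2.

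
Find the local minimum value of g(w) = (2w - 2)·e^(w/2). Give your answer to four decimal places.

Differentiating with the product rule gives g'(w) = (w + 1)·e^(w/2). Since e^(w/2) > 0, the only critical point is w = -1.
g''(-1) has the same sign as 1 > 0, so this is a local minimum.
g(-1) = (-4)·e^(-1/2) ≈ -2.4261.

-2.4261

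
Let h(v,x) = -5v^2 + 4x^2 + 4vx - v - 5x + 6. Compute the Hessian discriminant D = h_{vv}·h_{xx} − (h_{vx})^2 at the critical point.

-96

∂h/∂v = -10v + 4x - 1 = 0 and ∂h/∂x = 4v + 8x - 5 = 0, so (v, x) = (1/8, 9/16).
The Hessian has h_{vv} = -10, h_{xx} = 8, h_{vx} = 4, giving D = -96 < 0, so the point is a saddle point.
D = (-10)·(8) − (4)^2 = -96.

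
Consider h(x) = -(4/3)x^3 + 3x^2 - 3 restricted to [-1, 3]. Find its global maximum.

4/3

h'(x) = -4x^2 + 6x, which vanishes at x = 0 and x = 3/2.
Evaluating at the critical points and endpoints: h(-1) = 4/3,  h(0) = -3,  h(3/2) = -3/4,  h(3) = -12.
Hence the absolute maximum is 4/3 at x = -1.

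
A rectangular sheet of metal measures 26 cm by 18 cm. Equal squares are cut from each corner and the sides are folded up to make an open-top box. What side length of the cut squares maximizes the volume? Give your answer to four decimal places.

With cut size x, the volume is V(x) = x(26 − 2x)(18 − 2x) for 0 < x < 9.
V'(x) = 12x^2 − 176x + 468. Setting V'(x) = 0 gives x ≈ 3.4891 (the root in (0, 9)).
V''(x) = 24x − 176 is negative there, so this is the maximum; V ≈ 731.5054.

3.4891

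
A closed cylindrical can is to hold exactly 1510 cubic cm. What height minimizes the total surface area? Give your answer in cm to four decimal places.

12.4345

With radius r and height h, πr²h = 1510 so h = 1510/(πr²), and S(r) = 2πr² + 2πrh = 2πr² + 2·1510/r.
S'(r) = 4πr − 2·1510/r² = 0 ⇒ r³ = 1510/(2π), so r ≈ 6.2173 and h = 2r ≈ 12.4345.
S''(r) = 4π + 4·1510/r³ > 0, so this is the minimum; S ≈ 728.6168.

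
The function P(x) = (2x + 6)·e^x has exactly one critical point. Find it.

-4

P'(x) = 2·e^x + (2x + 6)·1·e^x = (2x + 8)·e^x. Since e^x > 0, the only critical point is x = -4.
P''(-4) has the same sign as 2 > 0, so this is a local minimum.
P(-4) = (-2)·e^(-4) ≈ -0.0366.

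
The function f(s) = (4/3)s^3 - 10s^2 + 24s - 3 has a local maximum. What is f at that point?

Critical points: f'(s) = 4s^2 - 20s + 24 vanishes at s = 2, 3.
Second-derivative test with f''(s) = 8s - 20: f''(2) = -4 < 0 ⇒ local maximum; f''(3) = 4 > 0 ⇒ local minimum.
The local maximum is f(2) = 47/3.

47/3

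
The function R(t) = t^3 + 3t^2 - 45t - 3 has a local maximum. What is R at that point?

Critical points: R'(t) = 3t^2 + 6t - 45 vanishes at t = -5, 3.
Second-derivative test with R''(t) = 6t + 6: R''(-5) = -24 < 0 ⇒ local maximum; R''(3) = 24 > 0 ⇒ local minimum.
The local maximum is R(-5) = 172.

172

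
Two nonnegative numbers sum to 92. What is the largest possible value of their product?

2116

With x + y = 92, the product is P(x) = x(92 − x).
P'(x) = 92 − 2x = 0 gives x = 46; P'' = −2 < 0, so this is the maximum.
P = 46·46 = 2116.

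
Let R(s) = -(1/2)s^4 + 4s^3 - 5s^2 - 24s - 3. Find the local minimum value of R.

-105/2

Critical points: R'(s) = -2s^3 + 12s^2 - 10s - 24 vanishes at s = -1, 3, 4.
Second-derivative test with R''(s) = -6s^2 + 24s - 10: R''(-1) = -40 < 0 ⇒ local maximum; R''(3) = 8 > 0 ⇒ local minimum; R''(4) = -10 < 0 ⇒ local maximum.
So the local minimum value is R(3) = -105/2.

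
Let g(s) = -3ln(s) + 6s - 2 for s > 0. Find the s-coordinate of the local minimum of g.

1/2

g'(s) = -3/s + 6 = 0 gives s = 1/2.
g''(s) = 3/s², which is positive for s > 0, so this is a local minimum.
g(1/2) = -3·ln(1/2) + 3 - 2 ≈ 3.0794.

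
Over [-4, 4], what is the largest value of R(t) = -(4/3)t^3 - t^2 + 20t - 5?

61/3

R'(t) = -4t^2 - 2t + 20, which vanishes at t = -5/2 and t = 2.
Compare values at every candidate in [-4, 4]: R(-4) = -47/3,  R(-5/2) = -485/12,  R(2) = 61/3,  R(4) = -79/3.
The maximum over the interval is 61/3, attained at t = 2.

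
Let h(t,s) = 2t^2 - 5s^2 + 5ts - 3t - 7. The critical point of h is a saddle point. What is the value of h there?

-100/13

∂h/∂t = 4t + 5s - 3 = 0 and ∂h/∂s = 5t - 10s = 0, so (t, s) = (6/13, 3/13).
The Hessian has h_{tt} = 4, h_{ss} = -10, h_{ts} = 5, giving D = -65 < 0, so the point is a saddle point.
h(6/13, 3/13) = -100/13.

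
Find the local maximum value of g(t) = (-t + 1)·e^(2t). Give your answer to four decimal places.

Differentiating with the product rule gives g'(t) = (-2t + 1)·e^(2t). Since e^(2t) > 0, the only critical point is t = 1/2.
g''(1/2) has the same sign as -2 < 0, so this is a local maximum.
g(1/2) = (1/2)·e^(1) ≈ 1.3591.

1.3591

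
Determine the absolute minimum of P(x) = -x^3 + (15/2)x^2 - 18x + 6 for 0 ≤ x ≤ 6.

-48

P'(x) = -3x^2 + 15x - 18, which vanishes at x = 2 and x = 3.
Candidates: P(0) = 6; P(2) = -8; P(3) = -15/2; P(6) = -48.
The minimum over the interval is -48, attained at x = 6.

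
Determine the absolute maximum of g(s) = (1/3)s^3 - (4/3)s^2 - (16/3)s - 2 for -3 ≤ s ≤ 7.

Differentiating, g'(s) = s^2 - (8/3)s - 16/3; which vanishes at s = -4/3 and s = 4.
Evaluating at the critical points and endpoints: g(-3) = -7; g(-4/3) = 158/81; g(4) = -70/3; g(7) = 29/3.
The maximum over the interval is 29/3, attained at s = 7.

29/3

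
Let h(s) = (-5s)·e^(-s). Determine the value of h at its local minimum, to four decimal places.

-1.8394

Differentiating with the product rule gives h'(s) = (5s - 5)·e^(-s). Since e^(-s) > 0, the only critical point is s = 1.
h''(1) has the same sign as 5 > 0, so this is a local minimum.
h(1) = (-5)·e^(-1) ≈ -1.8394.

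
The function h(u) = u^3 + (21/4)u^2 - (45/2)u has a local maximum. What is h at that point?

Critical points: h'(u) = 3u^2 + (21/2)u - 45/2 vanishes at u = -5, 3/2.
Second-derivative test with h''(u) = 6u + 21/2: h''(-5) = -39/2 < 0 ⇒ local maximum; h''(3/2) = 39/2 > 0 ⇒ local minimum.
So the local maximum value is h(-5) = 475/4.

475/4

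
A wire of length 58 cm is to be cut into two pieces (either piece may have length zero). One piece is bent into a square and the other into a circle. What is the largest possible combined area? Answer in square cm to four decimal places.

267.6986

Let x be the length used for the square. Square side x/4; circle radius (58−x)/(2π).
A(x) = (x/4)² + π·((58−x)/(2π))² = x²/16 + (58−x)²/(4π) for 0 ≤ x ≤ 58. A'(x) = x/8 − (58−x)/(2π) = 0 gives x = 4·58/(π+4) ≈ 32.4858.
A'' > 0, so the interior critical point is a minimum; the maximum is at an endpoint. A(0) = 267.6986 and A(58) = 210.2500, so the largest area is 267.6986.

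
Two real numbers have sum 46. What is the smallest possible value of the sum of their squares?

With a + b = 46, a^2 + b^2 = a^2 + (46 − a)^2.
The derivative 2a − 2(46 − a) = 4a − 92 vanishes at a = 23; second derivative 4 > 0, a minimum.
The minimum is 2·(23)^2 = 1058.

1058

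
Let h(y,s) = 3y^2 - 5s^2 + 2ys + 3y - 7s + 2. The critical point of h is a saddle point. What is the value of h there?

17/4

∂h/∂y = 6y + 2s + 3 = 0 and ∂h/∂s = 2y - 10s - 7 = 0, so (y, s) = (-1/4, -3/4).
The Hessian has h_{yy} = 6, h_{ss} = -10, h_{ys} = 2, giving D = -64 < 0, so the point is a saddle point.
h(-1/4, -3/4) = 17/4.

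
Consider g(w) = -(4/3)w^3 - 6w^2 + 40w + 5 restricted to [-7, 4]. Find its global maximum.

g'(w) = -4w^2 - 12w + 40, which vanishes at w = -5 and w = 2.
Evaluating at the critical points and endpoints: g(-7) = -335/3, g(-5) = -535/3, g(2) = 151/3, g(4) = -49/3.
Hence the absolute maximum is 151/3 at w = 2.

151/3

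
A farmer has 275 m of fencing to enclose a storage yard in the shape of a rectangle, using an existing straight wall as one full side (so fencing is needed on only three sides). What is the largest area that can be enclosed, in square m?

75625/8

Let the sides perpendicular to the wall have length x and the parallel side y, so 2x + y = 275 and the area is A = xy = x(275 − 2x).
A'(x) = 275 − 4x = 0 gives x = 275/4, and A''(x) = −4 < 0 confirms a maximum.
Then y = 275 − 2·275/4 = 275/2 and A = 75625/8.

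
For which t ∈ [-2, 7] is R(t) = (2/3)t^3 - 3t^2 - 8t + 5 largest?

The derivative is 2t^2 - 6t - 8, which vanishes at t = -1 and t = 4.
Compare values at every candidate in [-2, 7]: R(-2) = 11/3,  R(-1) = 28/3,  R(4) = -97/3,  R(7) = 92/3.
So the maximum is R(7) = 92/3.

7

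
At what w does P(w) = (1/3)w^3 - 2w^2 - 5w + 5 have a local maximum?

P'(w) = w^2 - 4w - 5. Setting P'(w) = 0 gives w ∈ {-1, 5}.
P''(w) = 2w - 4. P''(-1) = -6 < 0 ⇒ local maximum; P''(5) = 6 > 0 ⇒ local minimum.
Thus P has its local maximum at w = -1, with value 23/3.

-1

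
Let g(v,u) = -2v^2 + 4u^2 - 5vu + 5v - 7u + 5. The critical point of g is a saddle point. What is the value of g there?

112/57

∂g/∂v = -4v - 5u + 5 = 0 and ∂g/∂u = -5v + 8u - 7 = 0, so (v, u) = (5/57, 53/57).
The Hessian has g_{vv} = -4, g_{uu} = 8, g_{vu} = -5, giving D = -57 < 0, so the point is a saddle point.
g(5/57, 53/57) = 112/57.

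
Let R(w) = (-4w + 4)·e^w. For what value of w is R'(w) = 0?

R'(w) = (-4)·e^w + (-4w + 4)·1·e^w = (-4w)·e^w. Since e^w > 0, the only critical point is w = 0.
R''(0) has the same sign as -4 < 0, so this is a local maximum.
R(0) = (4)·e^(0) ≈ 4.0000.

0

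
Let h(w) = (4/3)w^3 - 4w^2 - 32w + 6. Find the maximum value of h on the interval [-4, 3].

130/3

Differentiating, h'(w) = 4w^2 - 8w - 32; whose only zero in [-4, 3] is w = -2.
Candidates: h(-4) = -46/3,  h(-2) = 130/3,  h(3) = -90.
Hence the absolute maximum is 130/3 at w = -2.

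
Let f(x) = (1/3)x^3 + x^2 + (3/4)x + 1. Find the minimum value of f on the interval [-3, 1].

-5/4

f'(x) = x^2 + 2x + 3/4, which vanishes at x = -3/2 and x = -1/2.
Evaluating at the critical points and endpoints: f(-3) = -5/4; f(-3/2) = 1; f(-1/2) = 5/6; f(1) = 37/12.
So the minimum is f(-3) = -5/4.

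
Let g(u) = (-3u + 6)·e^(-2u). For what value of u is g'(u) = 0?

g'(u) = (-3)·e^(-2u) + (-3u + 6)·(-2)·e^(-2u) = (6u - 15)·e^(-2u). Since e^(-2u) > 0, the only critical point is u = 5/2.
g''(5/2) has the same sign as 6 > 0, so this is a local minimum.
g(5/2) = (-3/2)·e^(-5) ≈ -0.0101.

5/2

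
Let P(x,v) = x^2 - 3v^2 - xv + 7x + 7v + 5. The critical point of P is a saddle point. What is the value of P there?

16/13

∂P/∂x = 2x - v + 7 = 0 and ∂P/∂v = -x - 6v + 7 = 0, so (x, v) = (-35/13, 21/13).
The Hessian has P_{xx} = 2, P_{vv} = -6, P_{xv} = -1, giving D = -13 < 0, so the point is a saddle point.
P(-35/13, 21/13) = 16/13.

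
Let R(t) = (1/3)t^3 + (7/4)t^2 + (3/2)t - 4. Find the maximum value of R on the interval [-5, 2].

26/3

The derivative is t^2 + (7/2)t + 3/2, which vanishes at t = -3 and t = -1/2.
Candidates: R(-5) = -113/12, R(-3) = -7/4, R(-1/2) = -209/48, R(2) = 26/3.
Hence the absolute maximum is 26/3 at t = 2.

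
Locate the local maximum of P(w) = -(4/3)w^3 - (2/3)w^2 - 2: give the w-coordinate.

Critical points: P'(w) = -4w^2 - (4/3)w vanishes at w = -1/3, 0.
Second-derivative test with P''(w) = -8w - 4/3: P''(-1/3) = 4/3 > 0 ⇒ local minimum; P''(0) = -4/3 < 0 ⇒ local maximum.
The local maximum is P(0) = -2.

0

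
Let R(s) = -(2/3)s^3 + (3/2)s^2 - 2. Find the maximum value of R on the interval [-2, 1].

28/3

R'(s) = -2s^2 + 3s, whose only zero in [-2, 1] is s = 0.
Candidates: R(-2) = 28/3, R(0) = -2, R(1) = -7/6.
So the maximum is R(-2) = 28/3.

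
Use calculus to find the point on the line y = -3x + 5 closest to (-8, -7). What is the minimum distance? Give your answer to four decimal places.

Minimize D(x)^2 = (x + 8)^2 + (-3x + 12)^2.
d/dx[D^2] = 2(x + 8) + 2·(-3)·(-3x + 12) = 0 ⇒ x = 14/5.
Then y = -17/5 and the distance is √(648/5) ≈ 11.3842.

11.3842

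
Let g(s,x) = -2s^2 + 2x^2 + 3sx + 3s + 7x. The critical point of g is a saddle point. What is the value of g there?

-143/25

∂g/∂s = -4s + 3x + 3 = 0 and ∂g/∂x = 3s + 4x + 7 = 0, so (s, x) = (-9/25, -37/25).
The Hessian has g_{ss} = -4, g_{xx} = 4, g_{sx} = 3, giving D = -25 < 0, so the point is a saddle point.
g(-9/25, -37/25) = -143/25.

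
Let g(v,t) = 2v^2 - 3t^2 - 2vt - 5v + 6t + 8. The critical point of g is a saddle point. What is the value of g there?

∂g/∂v = 4v - 2t - 5 = 0 and ∂g/∂t = -2v - 6t + 6 = 0, so (v, t) = (3/2, 1/2).
The Hessian has g_{vv} = 4, g_{tt} = -6, g_{vt} = -2, giving D = -28 < 0, so the point is a saddle point.
g(3/2, 1/2) = 23/4.

23/4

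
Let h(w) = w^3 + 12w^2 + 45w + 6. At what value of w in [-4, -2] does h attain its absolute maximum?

h'(w) = 3w^2 + 24w + 45, whose only zero in [-4, -2] is w = -3.
Evaluating at the critical points and endpoints: h(-4) = -46; h(-3) = -48; h(-2) = -44.
So the maximum is h(-2) = -44.

-2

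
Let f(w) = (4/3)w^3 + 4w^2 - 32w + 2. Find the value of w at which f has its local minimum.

2

f'(w) = 4w^2 + 8w - 32. Setting f'(w) = 0 gives w ∈ {-4, 2}.
f''(w) = 8w + 8. f''(-4) = -24 < 0 ⇒ local maximum; f''(2) = 24 > 0 ⇒ local minimum.
So the local minimum value is f(2) = -106/3.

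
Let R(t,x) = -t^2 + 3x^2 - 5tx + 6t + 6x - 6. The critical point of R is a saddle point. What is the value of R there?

∂R/∂t = -2t - 5x + 6 = 0 and ∂R/∂x = -5t + 6x + 6 = 0, so (t, x) = (66/37, 18/37).
The Hessian has R_{tt} = -2, R_{xx} = 6, R_{tx} = -5, giving D = -37 < 0, so the point is a saddle point.
R(66/37, 18/37) = 30/37.

30/37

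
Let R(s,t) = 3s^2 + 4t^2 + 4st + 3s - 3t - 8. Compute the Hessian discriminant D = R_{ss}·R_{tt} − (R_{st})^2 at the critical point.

32

∂R/∂s = 6s + 4t + 3 = 0 and ∂R/∂t = 4s + 8t - 3 = 0, so (s, t) = (-9/8, 15/16).
The Hessian has R_{ss} = 6, R_{tt} = 8, R_{st} = 4, giving D = 32 > 0 with R_{ss} > 0, so the point is a local minimum.
D = (6)·(8) − (4)^2 = 32.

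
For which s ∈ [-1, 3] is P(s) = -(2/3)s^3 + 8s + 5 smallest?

The derivative is -2s^2 + 8, whose only zero in [-1, 3] is s = 2.
Evaluating at the critical points and endpoints: P(-1) = -7/3,  P(2) = 47/3,  P(3) = 11.
Hence the absolute minimum is -7/3 at s = -1.

-1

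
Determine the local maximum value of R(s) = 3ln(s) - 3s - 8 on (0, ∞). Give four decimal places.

R'(s) = 3/s − 3 = 0 gives s = 1.
R''(s) = -3/s², which is negative for s > 0, so this is a local maximum.
R(1) = 3·ln(1) - 3 - 8 ≈ -11.0000.

-11.0000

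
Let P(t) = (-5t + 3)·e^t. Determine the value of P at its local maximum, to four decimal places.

3.3516

By the product rule, P'(t) = (-5t - 2)·e^t. Since e^t > 0, the only critical point is t = -2/5.
P''(-2/5) has the same sign as -5 < 0, so this is a local maximum.
P(-2/5) = (5)·e^(-2/5) ≈ 3.3516.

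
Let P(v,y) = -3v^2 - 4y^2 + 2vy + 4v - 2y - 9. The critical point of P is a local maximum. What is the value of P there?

-84/11

∂P/∂v = -6v + 2y + 4 = 0 and ∂P/∂y = 2v - 8y - 2 = 0, so (v, y) = (7/11, -1/11).
The Hessian has P_{vv} = -6, P_{yy} = -8, P_{vy} = 2, giving D = 44 > 0 with P_{vv} < 0, so the point is a local maximum.
P(7/11, -1/11) = -84/11.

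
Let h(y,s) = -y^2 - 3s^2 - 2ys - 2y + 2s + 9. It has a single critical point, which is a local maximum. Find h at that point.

∂h/∂y = -2y - 2s - 2 = 0 and ∂h/∂s = -2y - 6s + 2 = 0, so (y, s) = (-2, 1).
The Hessian has h_{yy} = -2, h_{ss} = -6, h_{ys} = -2, giving D = 8 > 0 with h_{yy} < 0, so the point is a local maximum.
h(-2, 1) = 12.

12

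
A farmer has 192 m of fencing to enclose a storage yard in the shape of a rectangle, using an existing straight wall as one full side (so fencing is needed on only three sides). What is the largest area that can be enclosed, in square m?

Let the sides perpendicular to the wall have length x and the parallel side y, so 2x + y = 192 and the area is A = xy = x(192 − 2x).
A'(x) = 192 − 4x = 0 gives x = 48, and A''(x) = −4 < 0 confirms a maximum.
Then y = 192 − 2·48 = 96 and A = 4608.

4608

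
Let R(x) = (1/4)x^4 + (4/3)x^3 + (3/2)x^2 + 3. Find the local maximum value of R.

R'(x) = x^3 + 4x^2 + 3x. Setting R'(x) = 0 gives x ∈ {-3, -1, 0}.
Second-derivative test with R''(x) = 3x^2 + 8x + 3: R''(-3) = 6 > 0 ⇒ local minimum; R''(-1) = -2 < 0 ⇒ local maximum; R''(0) = 3 > 0 ⇒ local minimum.
Thus R has its local maximum at x = -1, with value 41/12.

41/12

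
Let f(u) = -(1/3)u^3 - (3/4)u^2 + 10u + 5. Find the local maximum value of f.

f'(u) = -u^2 - (3/2)u + 10 = 0 at u = -4, 5/2.
f''(u) = -2u - 3/2. f''(-4) = 13/2 > 0 ⇒ local minimum; f''(5/2) = -13/2 < 0 ⇒ local maximum.
So the local maximum value is f(5/2) = 965/48.

965/48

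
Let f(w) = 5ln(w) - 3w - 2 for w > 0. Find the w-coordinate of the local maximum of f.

f'(w) = 5/w − 3 = 0 gives w = 5/3.
f''(w) = -5/w², which is negative for w > 0, so this is a local maximum.
f(5/3) = 5·ln(5/3) - 5 - 2 ≈ -4.4459.

5/3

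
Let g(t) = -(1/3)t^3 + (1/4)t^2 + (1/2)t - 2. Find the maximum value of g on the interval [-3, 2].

Differentiating, g'(t) = -t^2 + (1/2)t + 1/2; which vanishes at t = -1/2 and t = 1.
Candidates: g(-3) = 31/4; g(-1/2) = -103/48; g(1) = -19/12; g(2) = -8/3.
Hence the absolute maximum is 31/4 at t = -3.

31/4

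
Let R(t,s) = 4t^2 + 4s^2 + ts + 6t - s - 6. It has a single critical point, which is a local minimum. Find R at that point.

-76/9

∂R/∂t = 8t + s + 6 = 0 and ∂R/∂s = t + 8s - 1 = 0, so (t, s) = (-7/9, 2/9).
The Hessian has R_{tt} = 8, R_{ss} = 8, R_{ts} = 1, giving D = 63 > 0 with R_{tt} > 0, so the point is a local minimum.
R(-7/9, 2/9) = -76/9.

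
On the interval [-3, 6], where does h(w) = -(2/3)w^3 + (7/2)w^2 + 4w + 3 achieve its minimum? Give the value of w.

-1/2

Differentiating, h'(w) = -2w^2 + 7w + 4; which vanishes at w = -1/2 and w = 4.
Evaluating at the critical points and endpoints: h(-3) = 81/2; h(-1/2) = 47/24; h(4) = 97/3; h(6) = 9.
The minimum over the interval is 47/24, attained at w = -1/2.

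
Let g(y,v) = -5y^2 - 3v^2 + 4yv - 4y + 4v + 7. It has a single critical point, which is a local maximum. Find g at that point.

93/11

∂g/∂y = -10y + 4v - 4 = 0 and ∂g/∂v = 4y - 6v + 4 = 0, so (y, v) = (-2/11, 6/11).
The Hessian has g_{yy} = -10, g_{vv} = -6, g_{yv} = 4, giving D = 44 > 0 with g_{yy} < 0, so the point is a local maximum.
g(-2/11, 6/11) = 93/11.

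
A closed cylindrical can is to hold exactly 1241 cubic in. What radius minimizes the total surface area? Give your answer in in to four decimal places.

With radius r and height h, πr²h = 1241 so h = 1241/(πr²), and S(r) = 2πr² + 2πrh = 2πr² + 2·1241/r.
S'(r) = 4πr − 2·1241/r² = 0 ⇒ r³ = 1241/(2π), so r ≈ 5.8237 and h = 2r ≈ 11.6474.
S''(r) = 4π + 4·1241/r³ > 0, so this is the minimum; S ≈ 639.2868.

5.8237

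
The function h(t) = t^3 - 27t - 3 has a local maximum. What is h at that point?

51

Critical points: h'(t) = 3t^2 - 27 vanishes at t = -3, 3.
Since h''(t) = 6t, we get h''(-3) = -18 < 0 ⇒ local maximum; h''(3) = 18 > 0 ⇒ local minimum.
The local maximum is h(-3) = 51.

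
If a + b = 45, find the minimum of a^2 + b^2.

2025/2

With a + b = 45, a^2 + b^2 = a^2 + (45 − a)^2.
The derivative 2a − 2(45 − a) = 4a − 90 vanishes at a = 45/2; second derivative 4 > 0, a minimum.
The minimum is 2·(45/2)^2 = 2025/2.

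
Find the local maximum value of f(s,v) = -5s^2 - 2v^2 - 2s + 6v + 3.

∂f/∂s = -10s - 2 = 0 and ∂f/∂v = -4v + 6 = 0, so (s, v) = (-1/5, 3/2).
The Hessian has f_{ss} = -10, f_{vv} = -4, f_{sv} = 0, giving D = 40 > 0 with f_{ss} < 0, so the point is a local maximum.
f(-1/5, 3/2) = 77/10.

77/10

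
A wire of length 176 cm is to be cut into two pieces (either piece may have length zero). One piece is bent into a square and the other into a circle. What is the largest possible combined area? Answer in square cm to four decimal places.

Let x be the length used for the square. Square side x/4; circle radius (176−x)/(2π).
A(x) = (x/4)² + π·((176−x)/(2π))² = x²/16 + (176−x)²/(4π) for 0 ≤ x ≤ 176. A'(x) = x/8 − (176−x)/(2π) = 0 gives x = 4·176/(π+4) ≈ 98.5775.
A'' > 0, so the interior critical point is a minimum; the maximum is at an endpoint. A(0) = 2464.9918 and A(176) = 1936.0000, so the largest area is 2464.9918.

2464.9918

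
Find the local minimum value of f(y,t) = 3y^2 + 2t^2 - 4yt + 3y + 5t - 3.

∂f/∂y = 6y - 4t + 3 = 0 and ∂f/∂t = -4y + 4t + 5 = 0, so (y, t) = (-4, -21/4).
The Hessian has f_{yy} = 6, f_{tt} = 4, f_{yt} = -4, giving D = 8 > 0 with f_{yy} > 0, so the point is a local minimum.
f(-4, -21/4) = -177/8.

-177/8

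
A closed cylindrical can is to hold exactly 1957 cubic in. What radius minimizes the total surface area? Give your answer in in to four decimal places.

6.7786

With radius r and height h, πr²h = 1957 so h = 1957/(πr²), and S(r) = 2πr² + 2πrh = 2πr² + 2·1957/r.
S'(r) = 4πr − 2·1957/r² = 0 ⇒ r³ = 1957/(2π), so r ≈ 6.7786 and h = 2r ≈ 13.5571.
S''(r) = 4π + 4·1957/r³ > 0, so this is the minimum; S ≈ 866.1141.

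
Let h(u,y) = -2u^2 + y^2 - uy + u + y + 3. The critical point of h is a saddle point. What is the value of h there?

3

∂h/∂u = -4u - y + 1 = 0 and ∂h/∂y = -u + 2y + 1 = 0, so (u, y) = (1/3, -1/3).
The Hessian has h_{uu} = -4, h_{yy} = 2, h_{uy} = -1, giving D = -9 < 0, so the point is a saddle point.
h(1/3, -1/3) = 3.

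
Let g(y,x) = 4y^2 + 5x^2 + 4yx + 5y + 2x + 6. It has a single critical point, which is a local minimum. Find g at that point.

283/64

∂g/∂y = 8y + 4x + 5 = 0 and ∂g/∂x = 4y + 10x + 2 = 0, so (y, x) = (-21/32, 1/16).
The Hessian has g_{yy} = 8, g_{xx} = 10, g_{yx} = 4, giving D = 64 > 0 with g_{yy} > 0, so the point is a local minimum.
g(-21/32, 1/16) = 283/64.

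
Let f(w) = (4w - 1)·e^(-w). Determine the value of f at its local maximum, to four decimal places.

f'(w) = 4·e^(-w) + (4w - 1)·(-1)·e^(-w) = (-4w + 5)·e^(-w). Since e^(-w) > 0, the only critical point is w = 5/4.
f''(5/4) has the same sign as -4 < 0, so this is a local maximum.
f(5/4) = (4)·e^(-5/4) ≈ 1.1460.

1.1460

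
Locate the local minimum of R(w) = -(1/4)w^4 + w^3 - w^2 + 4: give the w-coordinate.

R'(w) = -w^3 + 3w^2 - 2w = 0 at w = 0, 1, 2.
Since R''(w) = -3w^2 + 6w - 2, we get R''(0) = -2 < 0 ⇒ local maximum; R''(1) = 1 > 0 ⇒ local minimum; R''(2) = -2 < 0 ⇒ local maximum.
The local minimum is R(1) = 15/4.

1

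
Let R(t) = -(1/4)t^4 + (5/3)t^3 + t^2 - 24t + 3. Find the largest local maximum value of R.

R'(t) = -t^3 + 5t^2 + 2t - 24 = 0 at t = -2, 3, 4.
R''(t) = -3t^2 + 10t + 2. R''(-2) = -30 < 0 ⇒ local maximum; R''(3) = 5 > 0 ⇒ local minimum; R''(4) = -6 < 0 ⇒ local maximum.
The largest local maximum is R(-2) = 113/3.

113/3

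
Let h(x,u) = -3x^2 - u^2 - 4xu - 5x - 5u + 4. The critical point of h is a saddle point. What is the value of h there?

4

∂h/∂x = -6x - 4u - 5 = 0 and ∂h/∂u = -4x - 2u - 5 = 0, so (x, u) = (-5/2, 5/2).
The Hessian has h_{xx} = -6, h_{uu} = -2, h_{xu} = -4, giving D = -4 < 0, so the point is a saddle point.
h(-5/2, 5/2) = 4.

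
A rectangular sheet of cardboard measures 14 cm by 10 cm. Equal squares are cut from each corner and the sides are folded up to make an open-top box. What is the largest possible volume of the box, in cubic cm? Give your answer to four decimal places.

120.1644

With cut size x, the volume is V(x) = x(14 − 2x)(10 − 2x) for 0 < x < 5.
V'(x) = 12x^2 − 96x + 140. Setting V'(x) = 0 gives x ≈ 1.9183 (the root in (0, 5)).
V''(x) = 24x − 96 is negative there, so this is the maximum; V ≈ 120.1644.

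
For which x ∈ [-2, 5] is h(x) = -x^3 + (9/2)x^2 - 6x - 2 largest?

The derivative is -3x^2 + 9x - 6, which vanishes at x = 1 and x = 2.
Candidates: h(-2) = 36, h(1) = -9/2, h(2) = -4, h(5) = -89/2.
The maximum over the interval is 36, attained at x = -2.

-2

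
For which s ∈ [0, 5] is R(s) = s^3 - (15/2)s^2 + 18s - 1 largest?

5

Differentiating, R'(s) = 3s^2 - 15s + 18; which vanishes at s = 2 and s = 3.
Evaluating at the critical points and endpoints: R(0) = -1, R(2) = 13, R(3) = 25/2, R(5) = 53/2.
Hence the absolute maximum is 53/2 at s = 5.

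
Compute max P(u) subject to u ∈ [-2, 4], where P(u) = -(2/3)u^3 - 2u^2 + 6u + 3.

Differentiating, P'(u) = -2u^2 - 4u + 6; whose only zero in [-2, 4] is u = 1.
Compare values at every candidate in [-2, 4]: P(-2) = -35/3, P(1) = 19/3, P(4) = -143/3.
So the maximum is P(1) = 19/3.

19/3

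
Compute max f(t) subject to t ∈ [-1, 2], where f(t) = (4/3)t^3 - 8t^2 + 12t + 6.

34/3

Differentiating, f'(t) = 4t^2 - 16t + 12; whose only zero in [-1, 2] is t = 1.
Compare values at every candidate in [-1, 2]: f(-1) = -46/3; f(1) = 34/3; f(2) = 26/3.
So the maximum is f(1) = 34/3.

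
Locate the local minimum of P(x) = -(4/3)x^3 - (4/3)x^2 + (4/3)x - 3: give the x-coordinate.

-1

Critical points: P'(x) = -4x^2 - (8/3)x + 4/3 vanishes at x = -1, 1/3.
Second-derivative test with P''(x) = -8x - 8/3: P''(-1) = 16/3 > 0 ⇒ local minimum; P''(1/3) = -16/3 < 0 ⇒ local maximum.
The local minimum is P(-1) = -13/3.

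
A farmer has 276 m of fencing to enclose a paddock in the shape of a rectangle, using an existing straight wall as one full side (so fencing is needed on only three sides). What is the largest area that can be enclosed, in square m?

9522

Let the sides perpendicular to the wall have length x and the parallel side y, so 2x + y = 276 and the area is A = xy = x(276 − 2x).
A'(x) = 276 − 4x = 0 gives x = 69, and A''(x) = −4 < 0 confirms a maximum.
Then y = 276 − 2·69 = 138 and A = 9522.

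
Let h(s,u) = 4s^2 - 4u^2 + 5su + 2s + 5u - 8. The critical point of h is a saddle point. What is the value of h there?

∂h/∂s = 8s + 5u + 2 = 0 and ∂h/∂u = 5s - 8u + 5 = 0, so (s, u) = (-41/89, 30/89).
The Hessian has h_{ss} = 8, h_{uu} = -8, h_{su} = 5, giving D = -89 < 0, so the point is a saddle point.
h(-41/89, 30/89) = -678/89.

-678/89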